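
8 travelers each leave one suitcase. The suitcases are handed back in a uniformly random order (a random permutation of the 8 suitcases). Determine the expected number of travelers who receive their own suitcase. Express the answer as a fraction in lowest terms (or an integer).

1

Let Xᵢ = 1 if person i gets their own suitcase. For each i, P(Xᵢ=1) = 1/8.
By linearity of expectation, E[X₁+…+X_8] = 8·(1/8) = 1.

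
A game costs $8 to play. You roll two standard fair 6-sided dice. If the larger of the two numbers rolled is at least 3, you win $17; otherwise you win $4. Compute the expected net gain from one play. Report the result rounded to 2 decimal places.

$7.56

E[payout] = (1/9)·4 + (8/9)·17 = 140/9
Expected profit = 140/9 − 8 = 68/9 ≈ $7.56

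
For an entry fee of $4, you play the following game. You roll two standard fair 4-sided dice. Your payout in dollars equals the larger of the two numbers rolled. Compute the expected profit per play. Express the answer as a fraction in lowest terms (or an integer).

-7/8 dollars

Distribution of the larger of the two numbers rolled: 1 w.p. 1/16, 2 w.p. 3/16, 3 w.p. 5/16, 4 w.p. 7/16
E[payout] = (1/16)·1 + (3/16)·2 + (5/16)·3 + (7/16)·4 = 25/8
Expected profit = 25/8 − 4 = -7/8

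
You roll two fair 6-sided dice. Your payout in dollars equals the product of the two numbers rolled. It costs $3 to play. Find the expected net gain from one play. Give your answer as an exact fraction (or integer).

37/4 dollars

Distribution of the product of the two numbers rolled: 1 w.p. 1/36, 2 w.p. 1/18, 3 w.p. 1/18, 4 w.p. 1/12, 5 w.p. 1/18, 6 w.p. 1/9, …
E[payout] = (1/36)·1 + (1/18)·2 + (1/18)·3 + (1/12)·4 + (1/18)·5 + (1/9)·6 + (1/18)·8 + (1/36)·9 + (1/18)·10 + (1/9)·12 + (1/18)·15 + (1/36)·16 + (1/18)·18 + (1/18)·20 + (1/18)·24 + (1/36)·25 + (1/18)·30 + (1/36)·36 = 49/4
Expected profit = 49/4 − 3 = 37/4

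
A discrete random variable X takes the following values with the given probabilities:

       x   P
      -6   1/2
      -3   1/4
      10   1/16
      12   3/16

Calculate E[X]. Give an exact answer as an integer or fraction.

-7/8

E[X] = (1/2)·(-6) + (1/4)·(-3) + (1/16)·10 + (3/16)·12
     = -7/8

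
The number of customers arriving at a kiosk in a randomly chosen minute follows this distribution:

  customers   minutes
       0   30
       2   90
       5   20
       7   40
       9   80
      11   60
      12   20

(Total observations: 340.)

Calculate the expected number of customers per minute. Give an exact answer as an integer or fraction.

Total = 340, so P(customers=0) = 30/340, etc.
E[X] = (3/34)·0 + (9/34)·2 + (1/17)·5 + (2/17)·7 + (4/17)·9 + (3/17)·11 + (1/17)·12
     = 109/17

109/17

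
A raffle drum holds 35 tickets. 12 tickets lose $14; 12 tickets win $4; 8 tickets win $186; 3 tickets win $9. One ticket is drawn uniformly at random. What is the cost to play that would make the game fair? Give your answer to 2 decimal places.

$39.86

E[payout] = (12/35)·(-14) + (12/35)·4 + (8/35)·186 + (3/35)·9 = 279/7
Fair fee = E[payout] = 279/7 ≈ $39.86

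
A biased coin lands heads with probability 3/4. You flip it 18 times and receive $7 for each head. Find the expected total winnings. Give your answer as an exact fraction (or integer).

189/2 dollars

E[#heads] = 18·3/4 = 27/2 (linearity over flips).
E[winnings] = 7·27/2 = 189/2.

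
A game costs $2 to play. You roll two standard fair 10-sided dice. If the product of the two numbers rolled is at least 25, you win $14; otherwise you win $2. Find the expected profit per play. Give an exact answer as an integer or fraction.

E[payout] = (13/25)·2 + (12/25)·14 = 194/25
Expected profit = 194/25 − 2 = 144/25

144/25 dollars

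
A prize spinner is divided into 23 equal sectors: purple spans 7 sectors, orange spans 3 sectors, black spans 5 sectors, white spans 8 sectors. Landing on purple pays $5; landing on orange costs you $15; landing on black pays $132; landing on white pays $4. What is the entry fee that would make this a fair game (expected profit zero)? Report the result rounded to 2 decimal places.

E[payout] = (7/23)·5 + (3/23)·(-15) + (5/23)·132 + (8/23)·4 = 682/23
Fair fee = E[payout] = 682/23 ≈ $29.65

$29.65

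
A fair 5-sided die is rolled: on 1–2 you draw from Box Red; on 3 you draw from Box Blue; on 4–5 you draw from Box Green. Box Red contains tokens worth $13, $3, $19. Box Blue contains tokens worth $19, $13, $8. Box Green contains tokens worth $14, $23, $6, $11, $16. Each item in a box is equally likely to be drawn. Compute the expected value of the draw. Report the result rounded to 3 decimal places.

$12.933

E[X | Box Red] = (13 + 3 + 19)/3 = 35/3
E[X | Box Blue] = (19 + 13 + 8)/3 = 40/3
E[X | Box Green] = (14 + 23 + 6 + 11 + 16)/5 = 14
E[X] = (2/5)·35/3 + (1/5)·40/3 + (2/5)·14 = 194/15 ≈ 12.933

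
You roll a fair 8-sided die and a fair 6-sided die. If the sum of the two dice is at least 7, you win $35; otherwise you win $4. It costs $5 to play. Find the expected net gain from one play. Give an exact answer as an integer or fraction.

E[payout] = (5/16)·4 + (11/16)·35 = 405/16
Expected profit = 405/16 − 5 = 325/16

325/16 dollars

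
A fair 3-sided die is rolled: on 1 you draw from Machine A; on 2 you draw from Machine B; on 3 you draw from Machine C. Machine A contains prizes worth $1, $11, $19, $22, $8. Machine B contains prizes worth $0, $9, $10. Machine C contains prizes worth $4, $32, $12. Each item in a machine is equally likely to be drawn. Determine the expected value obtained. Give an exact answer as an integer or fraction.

518/45 dollars

E[X | Machine A] = (1 + 11 + 19 + 22 + 8)/5 = 61/5
E[X | Machine B] = (0 + 9 + 10)/3 = 19/3
E[X | Machine C] = (4 + 32 + 12)/3 = 16
E[X] = (1/3)·61/5 + (1/3)·19/3 + (1/3)·16 = 518/45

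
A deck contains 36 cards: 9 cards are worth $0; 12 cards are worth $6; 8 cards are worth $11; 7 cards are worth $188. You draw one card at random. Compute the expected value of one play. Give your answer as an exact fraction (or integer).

E[payout] = (9/36)·0 + (12/36)·6 + (8/36)·11 + (7/36)·188 = 41

$41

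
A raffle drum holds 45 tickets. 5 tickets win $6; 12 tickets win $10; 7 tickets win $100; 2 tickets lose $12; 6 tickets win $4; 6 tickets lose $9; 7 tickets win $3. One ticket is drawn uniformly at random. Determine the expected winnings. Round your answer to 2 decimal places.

E[payout] = (5/45)·6 + (12/45)·10 + (7/45)·100 + (2/45)·(-12) + (6/45)·4 + (6/45)·(-9) + (7/45)·3 = 817/45
≈ $18.16

$18.16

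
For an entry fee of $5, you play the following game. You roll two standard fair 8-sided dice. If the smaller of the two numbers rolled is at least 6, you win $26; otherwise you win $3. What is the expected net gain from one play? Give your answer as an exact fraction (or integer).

79/64 dollars

E[payout] = (55/64)·3 + (9/64)·26 = 399/64
Expected profit = 399/64 − 5 = 79/64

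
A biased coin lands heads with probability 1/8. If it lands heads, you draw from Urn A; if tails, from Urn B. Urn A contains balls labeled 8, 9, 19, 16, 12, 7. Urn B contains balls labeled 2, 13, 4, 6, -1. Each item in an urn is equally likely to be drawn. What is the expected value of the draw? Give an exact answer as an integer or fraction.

1363/240

E[X | Urn A] = (8 + 9 + 19 + 16 + 12 + 7)/6 = 71/6
E[X | Urn B] = (2 + 13 + 4 + 6 − 1)/5 = 24/5
E[X] = (1/8)·71/6 + (7/8)·24/5 = 1363/240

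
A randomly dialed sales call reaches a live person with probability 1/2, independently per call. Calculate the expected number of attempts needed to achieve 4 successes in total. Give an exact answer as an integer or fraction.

8

By linearity (sum of 4 independent geometric waits), E[trials] = 4/p = 4/(1/2) = 8.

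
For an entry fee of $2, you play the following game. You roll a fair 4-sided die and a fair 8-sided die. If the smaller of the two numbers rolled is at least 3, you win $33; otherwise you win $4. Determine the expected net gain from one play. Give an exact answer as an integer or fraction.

103/8 dollars

E[payout] = (5/8)·4 + (3/8)·33 = 119/8
Expected profit = 119/8 − 2 = 103/8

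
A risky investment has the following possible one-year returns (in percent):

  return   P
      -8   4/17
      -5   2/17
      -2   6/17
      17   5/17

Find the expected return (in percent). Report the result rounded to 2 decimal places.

1.82

E[X] = (4/17)·(-8) + (2/17)·(-5) + (6/17)·(-2) + (5/17)·17
     = 31/17 ≈ 1.82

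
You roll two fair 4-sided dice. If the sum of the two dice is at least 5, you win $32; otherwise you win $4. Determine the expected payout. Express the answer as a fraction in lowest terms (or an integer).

E[payout] = (3/8)·4 + (5/8)·32 = 43/2

43/2 dollars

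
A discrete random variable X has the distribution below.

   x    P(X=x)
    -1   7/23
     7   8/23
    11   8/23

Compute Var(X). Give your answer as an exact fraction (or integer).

12672/529

E[X] = (7/23)·(-1) + (8/23)·7 + (8/23)·11 = 137/23
E[X²] = (7/23)·1 + (8/23)·49 + (8/23)·121 = 1367/23
Var(X) = 1367/23 − (137/23)² = 12672/529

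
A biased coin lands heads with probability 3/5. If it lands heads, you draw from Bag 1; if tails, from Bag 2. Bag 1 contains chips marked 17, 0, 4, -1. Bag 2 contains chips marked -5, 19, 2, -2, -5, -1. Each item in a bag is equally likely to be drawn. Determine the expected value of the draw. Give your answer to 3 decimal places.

E[X | Bag 1] = (17 + 0 + 4 − 1)/4 = 5
E[X | Bag 2] = (-5 + 19 + 2 − 2 − 5 − 1)/6 = 4/3
E[X] = (3/5)·5 + (2/5)·4/3 = 53/15 ≈ 3.533

3.533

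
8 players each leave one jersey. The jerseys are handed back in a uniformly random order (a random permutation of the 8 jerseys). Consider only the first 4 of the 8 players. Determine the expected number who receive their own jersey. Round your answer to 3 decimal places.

Let Xᵢ = 1 if person i gets their own jersey. For each i, P(Xᵢ=1) = 1/8.
By linearity of expectation, E[X₁+…+X_4] = 4·(1/8) = 1/2.
≈ 0.500

0.500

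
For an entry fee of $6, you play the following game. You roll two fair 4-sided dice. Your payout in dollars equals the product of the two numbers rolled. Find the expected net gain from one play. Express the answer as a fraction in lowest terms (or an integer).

Distribution of the product of the two numbers rolled: 1 w.p. 1/16, 2 w.p. 1/8, 3 w.p. 1/8, 4 w.p. 3/16, 6 w.p. 1/8, 8 w.p. 1/8, …
E[payout] = (1/16)·1 + (1/8)·2 + (1/8)·3 + (3/16)·4 + (1/8)·6 + (1/8)·8 + (1/16)·9 + (1/8)·12 + (1/16)·16 = 25/4
Expected profit = 25/4 − 6 = 1/4

1/4 dollars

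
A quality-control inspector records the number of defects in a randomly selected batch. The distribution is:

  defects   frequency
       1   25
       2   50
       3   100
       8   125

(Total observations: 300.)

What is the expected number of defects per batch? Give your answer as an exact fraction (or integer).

Total = 300, so P(defects=1) = 25/300, etc.
E[X] = (1/12)·1 + (1/6)·2 + (1/3)·3 + (5/12)·8
     = 19/4

19/4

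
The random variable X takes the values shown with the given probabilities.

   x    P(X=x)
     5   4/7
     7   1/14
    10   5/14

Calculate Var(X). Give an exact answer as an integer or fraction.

1077/196

E[X] = (4/7)·5 + (1/14)·7 + (5/14)·10 = 97/14
E[X²] = (4/7)·25 + (1/14)·49 + (5/14)·100 = 107/2
Var(X) = 107/2 − (97/14)² = 1077/196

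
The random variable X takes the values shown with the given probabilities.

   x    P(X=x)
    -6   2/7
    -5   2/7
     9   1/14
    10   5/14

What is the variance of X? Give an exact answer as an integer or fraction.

11325/196

E[X] = (2/7)·(-6) + (2/7)·(-5) + (1/14)·9 + (5/14)·10 = 15/14
E[X²] = (2/7)·36 + (2/7)·25 + (1/14)·81 + (5/14)·100 = 825/14
Var(X) = 825/14 − (15/14)² = 11325/196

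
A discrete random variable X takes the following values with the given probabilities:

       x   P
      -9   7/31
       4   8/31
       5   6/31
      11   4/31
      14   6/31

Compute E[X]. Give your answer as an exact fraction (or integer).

E[X] = (7/31)·(-9) + (8/31)·4 + (6/31)·5 + (4/31)·11 + (6/31)·14
     = 127/31

127/31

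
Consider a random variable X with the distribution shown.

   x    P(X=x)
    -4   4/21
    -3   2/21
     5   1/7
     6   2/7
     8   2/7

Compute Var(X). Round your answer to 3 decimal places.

E[X] = (4/21)·(-4) + (2/21)·(-3) + (1/7)·5 + (2/7)·6 + (2/7)·8 = 11/3
E[X²] = (4/21)·16 + (2/21)·9 + (1/7)·25 + (2/7)·36 + (2/7)·64 = 757/21
Var(X) = 757/21 − (11/3)² = 1424/63 ≈ 22.603

22.603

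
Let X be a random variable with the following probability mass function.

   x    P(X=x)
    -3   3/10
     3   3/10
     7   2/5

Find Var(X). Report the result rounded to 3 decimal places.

E[X] = (3/10)·(-3) + (3/10)·3 + (2/5)·7 = 14/5
E[X²] = (3/10)·9 + (3/10)·9 + (2/5)·49 = 25
Var(X) = 25 − (14/5)² = 429/25 ≈ 17.160

17.160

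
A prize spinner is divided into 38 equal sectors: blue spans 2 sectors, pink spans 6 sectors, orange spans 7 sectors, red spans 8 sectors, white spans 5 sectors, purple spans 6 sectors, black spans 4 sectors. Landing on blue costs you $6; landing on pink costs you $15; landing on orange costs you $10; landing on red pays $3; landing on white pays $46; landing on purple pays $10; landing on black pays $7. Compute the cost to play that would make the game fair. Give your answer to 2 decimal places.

$4.47

E[payout] = (2/38)·(-6) + (6/38)·(-15) + (7/38)·(-10) + (8/38)·3 + (5/38)·46 + (6/38)·10 + (4/38)·7 = 85/19
Fair fee = E[payout] = 85/19 ≈ $4.47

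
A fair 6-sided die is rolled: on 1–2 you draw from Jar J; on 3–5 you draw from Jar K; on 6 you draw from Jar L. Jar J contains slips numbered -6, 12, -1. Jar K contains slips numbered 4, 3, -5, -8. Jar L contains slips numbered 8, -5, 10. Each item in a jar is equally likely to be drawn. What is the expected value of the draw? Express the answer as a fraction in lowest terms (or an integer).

E[X | Jar J] = (-6 + 12 − 1)/3 = 5/3
E[X | Jar K] = (4 + 3 − 5 − 8)/4 = -3/2
E[X | Jar L] = (8 − 5 + 10)/3 = 13/3
E[X] = (1/3)·5/3 + (1/2)·(-3/2) + (1/6)·13/3 = 19/36

19/36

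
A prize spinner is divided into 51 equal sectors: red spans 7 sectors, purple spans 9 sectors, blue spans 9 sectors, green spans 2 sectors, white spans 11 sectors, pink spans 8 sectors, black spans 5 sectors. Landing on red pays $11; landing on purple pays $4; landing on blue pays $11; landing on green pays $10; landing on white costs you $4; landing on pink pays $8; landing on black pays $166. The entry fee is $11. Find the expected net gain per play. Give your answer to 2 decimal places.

$10.22

E[payout] = (7/51)·11 + (9/51)·4 + (9/51)·11 + (2/51)·10 + (11/51)·(-4) + (8/51)·8 + (5/51)·166 = 1082/51
Expected profit = 1082/51 − 11 = 521/51 ≈ $10.22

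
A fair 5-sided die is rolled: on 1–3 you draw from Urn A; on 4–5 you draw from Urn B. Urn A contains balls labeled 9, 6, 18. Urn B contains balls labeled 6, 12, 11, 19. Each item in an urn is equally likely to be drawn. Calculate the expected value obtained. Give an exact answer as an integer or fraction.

57/5

E[X | Urn A] = (9 + 6 + 18)/3 = 11
E[X | Urn B] = (6 + 12 + 11 + 19)/4 = 12
E[X] = (3/5)·11 + (2/5)·12 = 57/5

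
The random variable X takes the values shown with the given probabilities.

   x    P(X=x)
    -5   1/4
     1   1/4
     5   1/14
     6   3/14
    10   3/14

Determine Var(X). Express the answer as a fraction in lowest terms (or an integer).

E[X] = (1/4)·(-5) + (1/4)·1 + (1/14)·5 + (3/14)·6 + (3/14)·10 = 39/14
E[X²] = (1/4)·25 + (1/4)·1 + (1/14)·25 + (3/14)·36 + (3/14)·100 = 262/7
Var(X) = 262/7 − (39/14)² = 5815/196

5815/196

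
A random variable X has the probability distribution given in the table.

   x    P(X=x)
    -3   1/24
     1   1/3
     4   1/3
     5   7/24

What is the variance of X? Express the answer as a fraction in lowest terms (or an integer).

13/3

E[X] = (1/24)·(-3) + (1/3)·1 + (1/3)·4 + (7/24)·5 = 3
E[X²] = (1/24)·9 + (1/3)·1 + (1/3)·16 + (7/24)·25 = 40/3
Var(X) = 40/3 − (3)² = 13/3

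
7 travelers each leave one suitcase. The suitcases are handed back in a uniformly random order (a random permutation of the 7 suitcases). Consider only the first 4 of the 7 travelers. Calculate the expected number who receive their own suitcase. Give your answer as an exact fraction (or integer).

4/7

Let Xᵢ = 1 if person i gets their own suitcase. For each i, P(Xᵢ=1) = 1/7.
By linearity of expectation, E[X₁+…+X_4] = 4·(1/7) = 4/7.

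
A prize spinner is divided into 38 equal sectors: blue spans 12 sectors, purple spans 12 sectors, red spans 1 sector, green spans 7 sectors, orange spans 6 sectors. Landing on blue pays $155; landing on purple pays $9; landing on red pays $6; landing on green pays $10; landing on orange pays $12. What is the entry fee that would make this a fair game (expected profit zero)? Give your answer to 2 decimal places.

$55.68

E[payout] = (12/38)·155 + (12/38)·9 + (1/38)·6 + (7/38)·10 + (6/38)·12 = 1058/19
Fair fee = E[payout] = 1058/19 ≈ $55.68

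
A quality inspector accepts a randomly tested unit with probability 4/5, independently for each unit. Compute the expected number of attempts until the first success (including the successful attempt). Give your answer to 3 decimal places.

1.250

For a geometric distribution, E[trials] = 1/p = 1/(4/5) = 5/4.
≈ 1.250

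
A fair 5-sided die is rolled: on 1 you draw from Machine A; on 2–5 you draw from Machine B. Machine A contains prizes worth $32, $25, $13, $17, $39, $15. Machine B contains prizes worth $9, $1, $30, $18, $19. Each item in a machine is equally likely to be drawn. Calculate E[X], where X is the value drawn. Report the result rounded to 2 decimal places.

E[X | Machine A] = (32 + 25 + 13 + 17 + 39 + 15)/6 = 47/2
E[X | Machine B] = (9 + 1 + 30 + 18 + 19)/5 = 77/5
E[X] = (1/5)·47/2 + (4/5)·77/5 = 851/50 ≈ 17.02

$17.02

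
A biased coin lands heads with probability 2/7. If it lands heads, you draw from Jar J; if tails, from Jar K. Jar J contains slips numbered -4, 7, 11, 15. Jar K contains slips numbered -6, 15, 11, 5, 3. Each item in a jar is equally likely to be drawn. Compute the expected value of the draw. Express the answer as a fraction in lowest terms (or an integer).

85/14

E[X | Jar J] = (-4 + 7 + 11 + 15)/4 = 29/4
E[X | Jar K] = (-6 + 15 + 11 + 5 + 3)/5 = 28/5
E[X] = (2/7)·29/4 + (5/7)·28/5 = 85/14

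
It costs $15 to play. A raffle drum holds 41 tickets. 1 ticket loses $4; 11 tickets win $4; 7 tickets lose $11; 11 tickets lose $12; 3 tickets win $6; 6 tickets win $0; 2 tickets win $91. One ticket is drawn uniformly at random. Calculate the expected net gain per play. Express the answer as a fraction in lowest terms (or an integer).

E[payout] = (1/41)·(-4) + (11/41)·4 + (7/41)·(-11) + (11/41)·(-12) + (3/41)·6 + (6/41)·0 + (2/41)·91 = 31/41
Expected profit = 31/41 − 15 = -584/41

-584/41 dollars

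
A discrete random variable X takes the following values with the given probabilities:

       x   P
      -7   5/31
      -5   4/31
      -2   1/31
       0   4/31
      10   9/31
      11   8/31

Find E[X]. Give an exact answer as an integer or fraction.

E[X] = (5/31)·(-7) + (4/31)·(-5) + (1/31)·(-2) + (4/31)·0 + (9/31)·10 + (8/31)·11
     = 121/31

121/31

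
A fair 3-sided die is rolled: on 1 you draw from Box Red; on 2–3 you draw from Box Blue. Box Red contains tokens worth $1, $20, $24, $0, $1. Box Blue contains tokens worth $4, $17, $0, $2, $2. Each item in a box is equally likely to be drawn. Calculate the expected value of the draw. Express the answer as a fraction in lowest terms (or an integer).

32/5 dollars

E[X | Box Red] = (1 + 20 + 24 + 0 + 1)/5 = 46/5
E[X | Box Blue] = (4 + 17 + 0 + 2 + 2)/5 = 5
E[X] = (1/3)·46/5 + (2/3)·5 = 32/5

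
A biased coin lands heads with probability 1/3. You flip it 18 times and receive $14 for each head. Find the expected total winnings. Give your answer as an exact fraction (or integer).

E[#heads] = 18·1/3 = 6 (linearity over flips).
E[winnings] = 14·6 = 84.

$84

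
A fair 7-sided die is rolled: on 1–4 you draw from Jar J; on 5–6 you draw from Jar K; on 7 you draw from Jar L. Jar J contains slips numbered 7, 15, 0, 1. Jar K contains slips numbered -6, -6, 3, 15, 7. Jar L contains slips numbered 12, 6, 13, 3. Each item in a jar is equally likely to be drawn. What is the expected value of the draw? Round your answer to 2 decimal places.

E[X | Jar J] = (7 + 15 + 0 + 1)/4 = 23/4
E[X | Jar K] = (-6 − 6 + 3 + 15 + 7)/5 = 13/5
E[X | Jar L] = (12 + 6 + 13 + 3)/4 = 17/2
E[X] = (4/7)·23/4 + (2/7)·13/5 + (1/7)·17/2 = 367/70 ≈ 5.24

5.24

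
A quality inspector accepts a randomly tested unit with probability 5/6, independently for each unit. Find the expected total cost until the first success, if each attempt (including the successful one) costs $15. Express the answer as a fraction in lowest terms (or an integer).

$18

E[#attempts] = 1/p = 6/5; E[cost] = 15·6/5 = 18.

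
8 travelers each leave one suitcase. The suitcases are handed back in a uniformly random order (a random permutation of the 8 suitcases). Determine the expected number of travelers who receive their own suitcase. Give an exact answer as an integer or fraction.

Let Xᵢ = 1 if person i gets their own suitcase. For each i, P(Xᵢ=1) = 1/8.
By linearity of expectation, E[X₁+…+X_8] = 8·(1/8) = 1.

1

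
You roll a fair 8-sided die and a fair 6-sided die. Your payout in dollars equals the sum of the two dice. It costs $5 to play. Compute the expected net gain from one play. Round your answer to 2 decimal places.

$3.00

Distribution of the sum of the two dice: 2 w.p. 1/48, 3 w.p. 1/24, 4 w.p. 1/16, 5 w.p. 1/12, 6 w.p. 5/48, 7 w.p. 1/8, …
E[payout] = (1/48)·2 + (1/24)·3 + (1/16)·4 + (1/12)·5 + (5/48)·6 + (1/8)·7 + (1/8)·8 + (1/8)·9 + (5/48)·10 + (1/12)·11 + (1/16)·12 + (1/24)·13 + (1/48)·14 = 8
Expected profit = 8 − 5 = 3 ≈ $3.00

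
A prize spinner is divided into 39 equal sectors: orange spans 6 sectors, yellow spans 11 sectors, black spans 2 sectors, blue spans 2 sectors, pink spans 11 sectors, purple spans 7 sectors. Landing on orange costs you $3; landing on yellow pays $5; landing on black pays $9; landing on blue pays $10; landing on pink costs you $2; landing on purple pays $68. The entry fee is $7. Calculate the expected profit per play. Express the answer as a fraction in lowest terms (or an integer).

256/39 dollars

E[payout] = (6/39)·(-3) + (11/39)·5 + (2/39)·9 + (2/39)·10 + (11/39)·(-2) + (7/39)·68 = 529/39
Expected profit = 529/39 − 7 = 256/39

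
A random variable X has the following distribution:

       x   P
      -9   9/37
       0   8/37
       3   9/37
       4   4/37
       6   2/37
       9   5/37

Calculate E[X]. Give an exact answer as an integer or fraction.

19/37

E[X] = (9/37)·(-9) + (8/37)·0 + (9/37)·3 + (4/37)·4 + (2/37)·6 + (5/37)·9
     = 19/37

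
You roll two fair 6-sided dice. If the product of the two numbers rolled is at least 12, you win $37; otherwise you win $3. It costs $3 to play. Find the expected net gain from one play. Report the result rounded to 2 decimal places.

E[payout] = (19/36)·3 + (17/36)·37 = 343/18
Expected profit = 343/18 − 3 = 289/18 ≈ $16.06

$16.06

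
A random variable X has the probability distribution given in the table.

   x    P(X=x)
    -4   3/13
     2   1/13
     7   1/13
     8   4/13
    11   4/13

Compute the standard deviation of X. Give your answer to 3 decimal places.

E[X] = 73/13, E[X²] = 841/13
Var(X) = E[X²] − (E[X])² = 841/13 − 5329/169 = 5604/169
SD(X) = √(5604/169) ≈ 5.758

5.758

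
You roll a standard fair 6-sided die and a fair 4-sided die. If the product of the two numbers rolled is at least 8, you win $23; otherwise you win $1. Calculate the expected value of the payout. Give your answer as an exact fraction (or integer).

E[payout] = (1/2)·1 + (1/2)·23 = 12

$12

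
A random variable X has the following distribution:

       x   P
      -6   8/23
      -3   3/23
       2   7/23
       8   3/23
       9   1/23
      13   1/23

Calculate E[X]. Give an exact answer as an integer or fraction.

E[X] = (8/23)·(-6) + (3/23)·(-3) + (7/23)·2 + (3/23)·8 + (1/23)·9 + (1/23)·13
     = 3/23

3/23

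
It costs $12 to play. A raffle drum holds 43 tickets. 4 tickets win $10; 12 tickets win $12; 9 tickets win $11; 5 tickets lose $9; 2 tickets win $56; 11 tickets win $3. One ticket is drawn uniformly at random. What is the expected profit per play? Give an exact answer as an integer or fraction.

-133/43 dollars

E[payout] = (4/43)·10 + (12/43)·12 + (9/43)·11 + (5/43)·(-9) + (2/43)·56 + (11/43)·3 = 383/43
Expected profit = 383/43 − 12 = -133/43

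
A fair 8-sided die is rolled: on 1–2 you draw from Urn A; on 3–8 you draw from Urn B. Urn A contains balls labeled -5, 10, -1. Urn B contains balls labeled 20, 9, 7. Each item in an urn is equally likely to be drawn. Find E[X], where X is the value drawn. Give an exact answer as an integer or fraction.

E[X | Urn A] = (-5 + 10 − 1)/3 = 4/3
E[X | Urn B] = (20 + 9 + 7)/3 = 12
E[X] = (1/4)·4/3 + (3/4)·12 = 28/3

28/3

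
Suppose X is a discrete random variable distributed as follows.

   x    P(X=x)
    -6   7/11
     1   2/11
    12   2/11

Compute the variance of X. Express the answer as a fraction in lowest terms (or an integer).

E[X] = (7/11)·(-6) + (2/11)·1 + (2/11)·12 = -16/11
E[X²] = (7/11)·36 + (2/11)·1 + (2/11)·144 = 542/11
Var(X) = 542/11 − (-16/11)² = 5706/121

5706/121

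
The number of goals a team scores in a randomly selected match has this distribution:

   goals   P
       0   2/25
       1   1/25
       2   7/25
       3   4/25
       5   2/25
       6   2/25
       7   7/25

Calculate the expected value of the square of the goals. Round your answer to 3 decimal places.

21.200

E[X²] = (2/25)·0 + (1/25)·1 + (7/25)·4 + (4/25)·9 + (2/25)·25 + (2/25)·36 + (7/25)·49
     = 106/5 ≈ 21.200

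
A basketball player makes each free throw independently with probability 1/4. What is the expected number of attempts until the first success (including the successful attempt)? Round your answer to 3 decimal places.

4.000

For a geometric distribution, E[trials] = 1/p = 1/(1/4) = 4.
≈ 4.000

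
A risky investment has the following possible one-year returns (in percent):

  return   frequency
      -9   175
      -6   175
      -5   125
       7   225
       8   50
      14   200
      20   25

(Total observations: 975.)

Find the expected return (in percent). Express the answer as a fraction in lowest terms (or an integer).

27/13

Total = 975, so P(return=-9) = 175/975, etc.
E[X] = (7/39)·(-9) + (7/39)·(-6) + (5/39)·(-5) + (3/13)·7 + (2/39)·8 + (8/39)·14 + (1/39)·20
     = 27/13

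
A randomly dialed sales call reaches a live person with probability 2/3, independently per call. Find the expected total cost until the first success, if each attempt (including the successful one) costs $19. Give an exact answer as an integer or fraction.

57/2 dollars

E[#attempts] = 1/p = 3/2; E[cost] = 19·3/2 = 57/2.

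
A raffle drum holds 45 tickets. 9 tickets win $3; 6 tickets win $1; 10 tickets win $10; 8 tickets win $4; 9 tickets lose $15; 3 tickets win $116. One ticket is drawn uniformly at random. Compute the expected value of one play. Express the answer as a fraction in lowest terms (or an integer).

E[payout] = (9/45)·3 + (6/45)·1 + (10/45)·10 + (8/45)·4 + (9/45)·(-15) + (3/45)·116 = 42/5

42/5 dollars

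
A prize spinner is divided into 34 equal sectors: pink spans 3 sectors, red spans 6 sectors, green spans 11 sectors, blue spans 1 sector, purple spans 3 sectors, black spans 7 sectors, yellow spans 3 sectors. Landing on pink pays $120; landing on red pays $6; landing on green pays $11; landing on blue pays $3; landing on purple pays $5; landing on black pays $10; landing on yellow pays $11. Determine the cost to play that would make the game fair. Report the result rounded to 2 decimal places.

$18.76

E[payout] = (3/34)·120 + (6/34)·6 + (11/34)·11 + (1/34)·3 + (3/34)·5 + (7/34)·10 + (3/34)·11 = 319/17
Fair fee = E[payout] = 319/17 ≈ $18.76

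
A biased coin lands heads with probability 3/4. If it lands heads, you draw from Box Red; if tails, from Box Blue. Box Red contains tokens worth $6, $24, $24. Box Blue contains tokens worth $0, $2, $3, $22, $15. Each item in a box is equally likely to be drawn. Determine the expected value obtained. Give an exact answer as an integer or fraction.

E[X | Box Red] = (6 + 24 + 24)/3 = 18
E[X | Box Blue] = (0 + 2 + 3 + 22 + 15)/5 = 42/5
E[X] = (3/4)·18 + (1/4)·42/5 = 78/5

78/5 dollars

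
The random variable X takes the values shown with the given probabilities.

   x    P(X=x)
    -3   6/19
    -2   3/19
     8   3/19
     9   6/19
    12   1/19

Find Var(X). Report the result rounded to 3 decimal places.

E[X] = (6/19)·(-3) + (3/19)·(-2) + (3/19)·8 + (6/19)·9 + (1/19)·12 = 66/19
E[X²] = (6/19)·9 + (3/19)·4 + (3/19)·64 + (6/19)·81 + (1/19)·144 = 888/19
Var(X) = 888/19 − (66/19)² = 12516/361 ≈ 34.670

34.670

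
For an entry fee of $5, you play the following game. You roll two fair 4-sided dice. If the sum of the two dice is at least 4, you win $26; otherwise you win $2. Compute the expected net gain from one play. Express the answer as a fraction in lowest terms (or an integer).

E[payout] = (3/16)·2 + (13/16)·26 = 43/2
Expected profit = 43/2 − 5 = 33/2

33/2 dollars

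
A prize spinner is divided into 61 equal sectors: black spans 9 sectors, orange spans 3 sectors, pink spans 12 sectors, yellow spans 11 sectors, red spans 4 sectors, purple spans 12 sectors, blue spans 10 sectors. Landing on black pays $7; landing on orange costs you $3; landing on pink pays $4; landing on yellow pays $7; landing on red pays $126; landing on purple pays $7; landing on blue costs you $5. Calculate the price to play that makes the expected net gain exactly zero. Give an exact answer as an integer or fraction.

717/61 dollars

E[payout] = (9/61)·7 + (3/61)·(-3) + (12/61)·4 + (11/61)·7 + (4/61)·126 + (12/61)·7 + (10/61)·(-5) = 717/61
Fair fee = E[payout] = 717/61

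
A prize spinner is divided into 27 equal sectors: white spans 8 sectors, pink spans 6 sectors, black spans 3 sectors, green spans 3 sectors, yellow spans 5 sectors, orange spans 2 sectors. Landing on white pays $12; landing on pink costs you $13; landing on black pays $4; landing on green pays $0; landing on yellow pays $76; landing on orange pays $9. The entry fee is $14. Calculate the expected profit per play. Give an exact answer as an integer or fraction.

E[payout] = (8/27)·12 + (6/27)·(-13) + (3/27)·4 + (3/27)·0 + (5/27)·76 + (2/27)·9 = 428/27
Expected profit = 428/27 − 14 = 50/27

50/27 dollars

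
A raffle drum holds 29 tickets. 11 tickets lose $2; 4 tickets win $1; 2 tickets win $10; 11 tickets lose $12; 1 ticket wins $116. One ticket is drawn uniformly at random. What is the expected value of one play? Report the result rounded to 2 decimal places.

-$0.48

E[payout] = (11/29)·(-2) + (4/29)·1 + (2/29)·10 + (11/29)·(-12) + (1/29)·116 = -14/29
≈ -$0.48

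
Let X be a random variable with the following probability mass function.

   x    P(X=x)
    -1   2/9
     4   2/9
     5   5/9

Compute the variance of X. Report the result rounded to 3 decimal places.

E[X] = (2/9)·(-1) + (2/9)·4 + (5/9)·5 = 31/9
E[X²] = (2/9)·1 + (2/9)·16 + (5/9)·25 = 53/3
Var(X) = 53/3 − (31/9)² = 470/81 ≈ 5.802

5.802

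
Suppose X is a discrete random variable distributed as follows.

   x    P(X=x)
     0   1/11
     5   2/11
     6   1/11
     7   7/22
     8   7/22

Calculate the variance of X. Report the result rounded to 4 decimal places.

4.9938

E[X] = (1/11)·0 + (2/11)·5 + (1/11)·6 + (7/22)·7 + (7/22)·8 = 137/22
E[X²] = (1/11)·0 + (2/11)·25 + (1/11)·36 + (7/22)·49 + (7/22)·64 = 963/22
Var(X) = 963/22 − (137/22)² = 2417/484 ≈ 4.9938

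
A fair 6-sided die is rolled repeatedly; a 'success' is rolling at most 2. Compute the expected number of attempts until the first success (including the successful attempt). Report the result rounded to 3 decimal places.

For a geometric distribution, E[trials] = 1/p = 1/(1/3) = 3.
≈ 3.000

3.000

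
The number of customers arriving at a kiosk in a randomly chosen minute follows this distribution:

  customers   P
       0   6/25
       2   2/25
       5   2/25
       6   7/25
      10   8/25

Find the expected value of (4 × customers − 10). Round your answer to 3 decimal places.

11.760

E[4x-10] = (6/25)·(-10) + (2/25)·(-2) + (2/25)·10 + (7/25)·14 + (8/25)·30
     = 294/25 ≈ 11.760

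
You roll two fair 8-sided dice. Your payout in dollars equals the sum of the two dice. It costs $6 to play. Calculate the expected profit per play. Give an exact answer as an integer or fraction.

Distribution of the sum of the two dice: 2 w.p. 1/64, 3 w.p. 1/32, 4 w.p. 3/64, 5 w.p. 1/16, 6 w.p. 5/64, 7 w.p. 3/32, …
E[payout] = (1/64)·2 + (1/32)·3 + (3/64)·4 + (1/16)·5 + (5/64)·6 + (3/32)·7 + (7/64)·8 + (1/8)·9 + (7/64)·10 + (3/32)·11 + (5/64)·12 + (1/16)·13 + (3/64)·14 + (1/32)·15 + (1/64)·16 = 9
Expected profit = 9 − 6 = 3

$3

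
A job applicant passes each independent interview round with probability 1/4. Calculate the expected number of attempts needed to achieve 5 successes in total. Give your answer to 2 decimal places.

20.00

By linearity (sum of 5 independent geometric waits), E[trials] = 5/p = 5/(1/4) = 20.
≈ 20.00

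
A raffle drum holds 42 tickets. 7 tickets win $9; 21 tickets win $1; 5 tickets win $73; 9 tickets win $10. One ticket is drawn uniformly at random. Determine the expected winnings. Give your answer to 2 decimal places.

E[payout] = (7/42)·9 + (21/42)·1 + (5/42)·73 + (9/42)·10 = 77/6
≈ $12.83

$12.83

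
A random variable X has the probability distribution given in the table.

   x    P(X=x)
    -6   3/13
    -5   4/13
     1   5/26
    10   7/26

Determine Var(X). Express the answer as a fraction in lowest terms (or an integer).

29145/676

E[X] = (3/13)·(-6) + (4/13)·(-5) + (5/26)·1 + (7/26)·10 = -1/26
E[X²] = (3/13)·36 + (4/13)·25 + (5/26)·1 + (7/26)·100 = 1121/26
Var(X) = 1121/26 − (-1/26)² = 29145/676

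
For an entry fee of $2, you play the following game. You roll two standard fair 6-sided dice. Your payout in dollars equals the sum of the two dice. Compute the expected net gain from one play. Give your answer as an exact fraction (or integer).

Distribution of the sum of the two dice: 2 w.p. 1/36, 3 w.p. 1/18, 4 w.p. 1/12, 5 w.p. 1/9, 6 w.p. 5/36, 7 w.p. 1/6, …
E[payout] = (1/36)·2 + (1/18)·3 + (1/12)·4 + (1/9)·5 + (5/36)·6 + (1/6)·7 + (5/36)·8 + (1/9)·9 + (1/12)·10 + (1/18)·11 + (1/36)·12 = 7
Expected profit = 7 − 2 = 5

$5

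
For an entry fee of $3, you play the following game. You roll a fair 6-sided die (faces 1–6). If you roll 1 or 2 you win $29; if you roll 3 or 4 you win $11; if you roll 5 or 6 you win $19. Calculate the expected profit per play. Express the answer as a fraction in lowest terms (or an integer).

50/3 dollars

E[payout] = (1/3)·11 + (1/3)·19 + (1/3)·29 = 59/3
Expected profit = 59/3 − 3 = 50/3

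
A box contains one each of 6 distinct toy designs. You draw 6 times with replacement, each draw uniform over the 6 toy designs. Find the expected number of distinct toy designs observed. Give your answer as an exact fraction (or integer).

31031/7776

Let Xⱼ=1 if type j appears at least once. P(Xⱼ=1) = 1 − ((6−1)/6)^6 = 31031/46656.
E[#distinct] = 6·31031/46656 = 31031/7776.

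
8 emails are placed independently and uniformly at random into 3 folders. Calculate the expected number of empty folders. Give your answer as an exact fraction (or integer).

256/2187

Let Xⱼ=1 if folder j is empty. P(Xⱼ=1) = ((3-1)/3)^8 = 256/6561.
By linearity, E[#empty] = 3·256/6561 = 256/2187.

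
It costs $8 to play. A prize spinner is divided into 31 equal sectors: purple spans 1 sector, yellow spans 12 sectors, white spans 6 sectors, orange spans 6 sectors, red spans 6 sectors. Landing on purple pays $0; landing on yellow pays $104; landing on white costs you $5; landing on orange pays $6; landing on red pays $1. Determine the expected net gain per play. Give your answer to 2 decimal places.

$32.65

E[payout] = (1/31)·0 + (12/31)·104 + (6/31)·(-5) + (6/31)·6 + (6/31)·1 = 1260/31
Expected profit = 1260/31 − 8 = 1012/31 ≈ $32.65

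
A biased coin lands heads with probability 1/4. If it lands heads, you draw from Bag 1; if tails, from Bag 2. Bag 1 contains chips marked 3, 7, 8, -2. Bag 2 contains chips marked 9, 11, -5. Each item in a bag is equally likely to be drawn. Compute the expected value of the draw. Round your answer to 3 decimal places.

E[X | Bag 1] = (3 + 7 + 8 − 2)/4 = 4
E[X | Bag 2] = (9 + 11 − 5)/3 = 5
E[X] = (1/4)·4 + (3/4)·5 = 19/4 ≈ 4.750

4.750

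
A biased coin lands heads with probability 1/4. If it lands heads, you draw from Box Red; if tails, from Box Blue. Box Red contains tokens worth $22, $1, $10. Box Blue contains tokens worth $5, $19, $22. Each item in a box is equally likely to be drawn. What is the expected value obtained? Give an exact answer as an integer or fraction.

57/4 dollars

E[X | Box Red] = (22 + 1 + 10)/3 = 11
E[X | Box Blue] = (5 + 19 + 22)/3 = 46/3
E[X] = (1/4)·11 + (3/4)·46/3 = 57/4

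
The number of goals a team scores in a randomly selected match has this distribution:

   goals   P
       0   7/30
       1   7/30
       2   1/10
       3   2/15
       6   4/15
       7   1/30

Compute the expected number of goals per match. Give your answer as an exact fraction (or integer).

8/3

E[X] = (7/30)·0 + (7/30)·1 + (1/10)·2 + (2/15)·3 + (4/15)·6 + (1/30)·7
     = 8/3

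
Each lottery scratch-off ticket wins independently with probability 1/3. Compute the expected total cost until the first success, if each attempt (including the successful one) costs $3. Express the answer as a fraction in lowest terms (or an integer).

E[#attempts] = 1/p = 3; E[cost] = 3·3 = 9.

$9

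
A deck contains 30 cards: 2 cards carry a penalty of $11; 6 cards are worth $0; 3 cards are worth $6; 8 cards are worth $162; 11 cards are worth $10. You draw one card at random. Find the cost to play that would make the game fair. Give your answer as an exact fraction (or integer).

701/15 dollars

E[payout] = (2/30)·(-11) + (6/30)·0 + (3/30)·6 + (8/30)·162 + (11/30)·10 = 701/15
Fair fee = E[payout] = 701/15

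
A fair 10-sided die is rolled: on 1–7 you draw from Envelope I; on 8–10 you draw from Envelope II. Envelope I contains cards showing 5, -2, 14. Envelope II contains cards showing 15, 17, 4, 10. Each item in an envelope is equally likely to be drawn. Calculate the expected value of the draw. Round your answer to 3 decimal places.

E[X | Envelope I] = (5 − 2 + 14)/3 = 17/3
E[X | Envelope II] = (15 + 17 + 4 + 10)/4 = 23/2
E[X] = (7/10)·17/3 + (3/10)·23/2 = 89/12 ≈ 7.417

7.417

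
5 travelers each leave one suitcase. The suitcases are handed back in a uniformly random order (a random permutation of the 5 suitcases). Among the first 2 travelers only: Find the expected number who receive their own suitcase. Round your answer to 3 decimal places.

Let Xᵢ = 1 if person i gets their own suitcase. For each i, P(Xᵢ=1) = 1/5.
By linearity of expectation, E[X₁+…+X_2] = 2·(1/5) = 2/5.
≈ 0.400

0.400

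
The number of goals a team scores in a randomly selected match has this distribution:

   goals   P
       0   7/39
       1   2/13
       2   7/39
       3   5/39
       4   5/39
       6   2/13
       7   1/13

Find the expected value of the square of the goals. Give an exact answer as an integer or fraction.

174/13

E[X²] = (7/39)·0 + (2/13)·1 + (7/39)·4 + (5/39)·9 + (5/39)·16 + (2/13)·36 + (1/13)·49
     = 174/13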